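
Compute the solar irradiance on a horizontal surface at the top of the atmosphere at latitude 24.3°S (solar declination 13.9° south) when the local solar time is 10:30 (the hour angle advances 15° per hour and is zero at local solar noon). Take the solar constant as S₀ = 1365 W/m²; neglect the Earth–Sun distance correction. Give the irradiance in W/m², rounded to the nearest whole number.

Hour angle H = 15° × (10.5 − 12) = -22.50°.
cos θ_z = sin(-24.3°) sin(-13.9°) + cos(-24.3°) cos(-13.9°) cos(-22.50°) = 0.0989 + 0.8174 = 0.9163.
Top-of-atmosphere irradiance = S₀ cos θ_z = 1365 × 0.9163 = 1250.75 W/m².

1251 W/m²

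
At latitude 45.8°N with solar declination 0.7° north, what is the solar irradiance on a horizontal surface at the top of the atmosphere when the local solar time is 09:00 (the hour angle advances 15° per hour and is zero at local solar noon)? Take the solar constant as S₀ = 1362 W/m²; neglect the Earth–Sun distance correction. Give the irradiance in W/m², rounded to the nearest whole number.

683 W/m²

Hour angle H = 15° × (9 − 12) = -45.00°.
cos θ_z = sin φ sin δ + cos φ cos δ cos H = (0.7169)(0.0122) + (0.6972)(0.9999)(0.7071) = 0.5017.
Top-of-atmosphere irradiance = S₀ cos θ_z = 1362 × 0.5017 = 683.32 W/m².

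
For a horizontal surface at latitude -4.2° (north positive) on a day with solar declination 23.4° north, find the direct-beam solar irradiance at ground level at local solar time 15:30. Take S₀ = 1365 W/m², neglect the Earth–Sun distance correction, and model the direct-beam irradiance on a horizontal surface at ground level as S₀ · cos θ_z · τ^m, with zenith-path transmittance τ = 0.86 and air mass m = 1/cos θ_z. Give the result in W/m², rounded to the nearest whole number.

Hour angle H = 15° × (15.5 − 12) = 52.50°.
With φ = -4.2°, δ = 23.4°, H = 52.50°: sin φ sin δ = -0.0291, cos φ cos δ cos H = 0.5572, so cos θ_z = 0.5281.
Air mass m = 1/cos θ_z = 1/0.5281 = 1.894; τ^m = 0.86^1.894 = 0.7515.
Surface direct beam = 1365 × 0.5281 × 0.7515 = 541.72 W/m².

542 W/m²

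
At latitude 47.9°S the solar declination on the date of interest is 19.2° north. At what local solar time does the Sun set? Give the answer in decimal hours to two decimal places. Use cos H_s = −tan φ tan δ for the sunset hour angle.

−tan φ tan δ = −(-1.1067)(0.3482) = 0.3854; H_s = arccos(0.3854) = 67.33°.
Sunset is at 12 + H_s/15 = 12 + 4.489 = 16.489 h local solar time.

16.49 h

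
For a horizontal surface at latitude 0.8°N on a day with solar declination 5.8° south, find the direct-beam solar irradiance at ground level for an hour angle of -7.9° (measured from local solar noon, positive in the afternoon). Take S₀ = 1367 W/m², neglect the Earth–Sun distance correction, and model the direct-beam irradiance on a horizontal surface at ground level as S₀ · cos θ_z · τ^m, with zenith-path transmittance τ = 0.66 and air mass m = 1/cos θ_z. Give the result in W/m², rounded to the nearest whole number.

882 W/m²

cos θ_z = sin(0.8°) sin(-5.8°) + cos(0.8°) cos(-5.8°) cos(-7.90°) = -0.0014 + 0.9853 = 0.9839.
Air mass m = 1/cos θ_z = 1/0.9839 = 1.016; τ^m = 0.66^1.016 = 0.6556.
Surface direct beam = 1367 × 0.9839 × 0.6556 = 881.78 W/m².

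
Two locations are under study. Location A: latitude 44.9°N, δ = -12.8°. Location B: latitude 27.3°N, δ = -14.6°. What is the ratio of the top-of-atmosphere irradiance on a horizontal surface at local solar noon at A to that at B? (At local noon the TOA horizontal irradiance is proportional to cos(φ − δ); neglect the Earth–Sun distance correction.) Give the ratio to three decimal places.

A: cos θ_z = cos(44.9° − (-12.8°)) = 0.5344.
B: cos θ_z = cos(27.3° − (-14.6°)) = 0.7443.
Ratio A/B = 0.5344 / 0.7443 = 0.7180.

0.718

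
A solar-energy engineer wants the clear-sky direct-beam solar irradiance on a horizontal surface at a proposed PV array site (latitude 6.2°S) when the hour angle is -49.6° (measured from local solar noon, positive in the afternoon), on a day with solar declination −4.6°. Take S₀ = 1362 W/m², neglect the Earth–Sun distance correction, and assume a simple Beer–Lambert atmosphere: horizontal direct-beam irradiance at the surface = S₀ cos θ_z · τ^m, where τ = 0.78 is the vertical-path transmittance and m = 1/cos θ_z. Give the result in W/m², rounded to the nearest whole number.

cos θ_z = sin φ sin δ + cos φ cos δ cos H = (-0.1080)(-0.0802) + (0.9942)(0.9968)(0.6481) = 0.6509.
Air mass m = 1/cos θ_z = 1/0.6509 = 1.536; τ^m = 0.78^1.536 = 0.6827.
Surface direct beam = 1362 × 0.6509 × 0.6827 = 605.23 W/m².

605 W/m²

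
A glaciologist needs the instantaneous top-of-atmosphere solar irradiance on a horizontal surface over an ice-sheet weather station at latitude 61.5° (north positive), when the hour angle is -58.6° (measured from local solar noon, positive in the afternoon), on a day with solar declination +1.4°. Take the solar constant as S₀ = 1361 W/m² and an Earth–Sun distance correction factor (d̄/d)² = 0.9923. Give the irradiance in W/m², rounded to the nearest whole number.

cos θ_z = sin φ sin δ + cos φ cos δ cos H = (0.8788)(0.0244) + (0.4772)(0.9997)(0.5210) = 0.2700.
Top-of-atmosphere irradiance = S₀ (d̄/d)² cos θ_z = 1361 × 0.9923 × 0.2700 = 364.64 W/m².

365 W/m²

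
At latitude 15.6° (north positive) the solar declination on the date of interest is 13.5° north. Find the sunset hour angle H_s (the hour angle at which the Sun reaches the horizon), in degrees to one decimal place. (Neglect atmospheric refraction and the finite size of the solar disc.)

The sunset hour angle satisfies cos H_s = −tan φ tan δ = -0.0670, giving H_s = 93.84°.

93.8°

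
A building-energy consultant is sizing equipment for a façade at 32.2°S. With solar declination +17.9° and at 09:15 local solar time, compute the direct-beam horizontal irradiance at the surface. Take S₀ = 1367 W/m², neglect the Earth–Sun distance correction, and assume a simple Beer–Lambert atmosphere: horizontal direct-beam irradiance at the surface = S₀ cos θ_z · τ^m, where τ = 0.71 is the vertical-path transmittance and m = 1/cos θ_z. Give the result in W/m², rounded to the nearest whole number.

Hour angle H = 15° × (9.25 − 12) = -41.25°.
With φ = -32.2°, δ = 17.9°, H = -41.25°: sin φ sin δ = -0.1638, cos φ cos δ cos H = 0.6054, so cos θ_z = 0.4416.
Air mass m = 1/cos θ_z = 1/0.4416 = 2.264; τ^m = 0.71^2.264 = 0.4605.
Surface direct beam = 1367 × 0.4416 × 0.4605 = 277.99 W/m².

278 W/m²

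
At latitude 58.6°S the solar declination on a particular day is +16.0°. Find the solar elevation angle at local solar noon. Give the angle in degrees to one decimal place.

15.4°

At local solar noon the hour angle is zero, so the elevation is 90° − |φ − δ| = 90° − |-58.6° − (16.0°)| = 90° − 74.6° = 15.4°.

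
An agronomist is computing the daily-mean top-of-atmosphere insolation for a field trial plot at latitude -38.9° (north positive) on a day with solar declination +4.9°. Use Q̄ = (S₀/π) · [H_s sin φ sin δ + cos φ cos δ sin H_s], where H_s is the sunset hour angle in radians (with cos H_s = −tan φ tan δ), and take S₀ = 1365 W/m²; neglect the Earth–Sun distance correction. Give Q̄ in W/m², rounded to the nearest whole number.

301 W/m²

The sunset hour angle satisfies cos H_s = −tan φ tan δ = 0.0692, giving H_s = 86.03°. In radians, H_s = 1.5015.
H_s sin φ sin δ = 1.5015 × -0.6280 × 0.0854 = -0.0805.
cos φ cos δ sin H_s = 0.7782 × 0.9963 × 0.9976 = 0.7735.
Q̄ = (1365/π) × (-0.0805 + 0.7735) = 434.49 × 0.6930 = 301.10 W/m².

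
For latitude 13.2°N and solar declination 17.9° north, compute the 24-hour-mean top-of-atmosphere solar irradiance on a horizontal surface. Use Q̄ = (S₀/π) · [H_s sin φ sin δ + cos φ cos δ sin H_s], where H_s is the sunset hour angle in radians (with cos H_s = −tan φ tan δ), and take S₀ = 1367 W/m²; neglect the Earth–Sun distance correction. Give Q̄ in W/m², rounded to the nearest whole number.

452 W/m²

cos H_s = −tan(13.2°) · tan(17.9°) = -0.0758, so H_s = arccos(-0.0758) = 94.35°. In radians, H_s = 1.6467.
H_s sin φ sin δ = 1.6467 × 0.2284 × 0.3074 = 0.1156.
cos φ cos δ sin H_s = 0.9736 × 0.9516 × 0.9971 = 0.9238.
Q̄ = (1367/π) × (0.1156 + 0.9238) = 435.13 × 1.0394 = 452.27 W/m².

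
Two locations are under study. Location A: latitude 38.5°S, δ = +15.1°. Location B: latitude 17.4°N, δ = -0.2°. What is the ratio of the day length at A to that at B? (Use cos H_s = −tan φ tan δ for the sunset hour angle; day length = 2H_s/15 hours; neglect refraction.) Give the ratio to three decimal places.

A: H_s = arccos(−tan -38.5° · tan 15.1°) = 77.61°, so 2H_s/15 = 10.3480 h.
B: H_s = arccos(−tan 17.4° · tan -0.2°) = 89.94°, so 2H_s/15 = 11.9920 h.
Ratio A/B = 10.3480 / 11.9920 = 0.8629.

0.863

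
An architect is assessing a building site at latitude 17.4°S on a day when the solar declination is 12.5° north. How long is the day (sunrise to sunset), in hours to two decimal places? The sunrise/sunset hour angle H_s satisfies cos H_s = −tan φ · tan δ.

11.47 hours

The sunset hour angle satisfies cos H_s = −tan φ tan δ = 0.0695, giving H_s = 86.01°.
Day length = 2 H_s / 15° h⁻¹ = 172.02° / 15 = 11.468 h.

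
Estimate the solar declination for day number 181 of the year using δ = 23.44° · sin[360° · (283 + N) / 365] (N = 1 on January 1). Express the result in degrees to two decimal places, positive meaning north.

+23.23°

360 × (283 + 181) / 365 = 457.644°; sin(457.644°) = 0.9911.
δ = 23.44 × 0.9911 = 23.231° ≈ +23.23°.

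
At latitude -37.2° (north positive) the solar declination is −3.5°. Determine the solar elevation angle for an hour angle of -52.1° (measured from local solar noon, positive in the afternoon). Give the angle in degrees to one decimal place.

31.7°

cos θ_z = sin(-37.2°) sin(-3.5°) + cos(-37.2°) cos(-3.5°) cos(-52.10°) = 0.0369 + 0.4884 = 0.5253.
θ_z = arccos(0.5253) = 58.31°, so the elevation is 90° − 58.31° = 31.69°.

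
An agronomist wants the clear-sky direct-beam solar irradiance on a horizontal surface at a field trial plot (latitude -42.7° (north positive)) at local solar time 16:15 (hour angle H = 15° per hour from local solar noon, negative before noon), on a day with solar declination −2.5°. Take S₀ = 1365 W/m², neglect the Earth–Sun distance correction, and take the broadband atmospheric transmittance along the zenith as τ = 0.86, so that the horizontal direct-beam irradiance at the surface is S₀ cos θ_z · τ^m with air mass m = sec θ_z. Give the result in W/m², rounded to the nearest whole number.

316 W/m²

Hour angle H = 15° × (16.25 − 12) = 63.75°.
With φ = -42.7°, δ = -2.5°, H = 63.75°: sin φ sin δ = 0.0296, cos φ cos δ cos H = 0.3247, so cos θ_z = 0.3543.
Air mass m = 1/cos θ_z = 1/0.3543 = 2.822; τ^m = 0.86^2.822 = 0.6534.
Surface direct beam = 1365 × 0.3543 × 0.6534 = 316.00 W/m².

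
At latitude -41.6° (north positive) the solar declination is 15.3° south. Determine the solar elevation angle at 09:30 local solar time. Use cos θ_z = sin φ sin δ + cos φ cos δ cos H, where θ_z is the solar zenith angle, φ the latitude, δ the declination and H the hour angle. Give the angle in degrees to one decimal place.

48.4°

Hour angle H = 15° × (9.5 − 12) = -37.50°.
With φ = -41.6°, δ = -15.3°, H = -37.50°: sin φ sin δ = 0.1752, cos φ cos δ cos H = 0.5722, so cos θ_z = 0.7474.
θ_z = arccos(0.7474) = 41.63°, so the elevation is 90° − 41.63° = 48.37°.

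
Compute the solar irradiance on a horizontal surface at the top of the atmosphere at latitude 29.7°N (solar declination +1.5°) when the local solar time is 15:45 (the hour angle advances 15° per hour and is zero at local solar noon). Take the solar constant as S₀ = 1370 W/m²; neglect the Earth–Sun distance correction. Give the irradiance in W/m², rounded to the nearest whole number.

Hour angle H = 15° × (15.75 − 12) = 56.25°.
With φ = 29.7°, δ = 1.5°, H = 56.25°: sin φ sin δ = 0.0130, cos φ cos δ cos H = 0.4824, so cos θ_z = 0.4954.
Top-of-atmosphere irradiance = S₀ cos θ_z = 1370 × 0.4954 = 678.70 W/m².

679 W/m²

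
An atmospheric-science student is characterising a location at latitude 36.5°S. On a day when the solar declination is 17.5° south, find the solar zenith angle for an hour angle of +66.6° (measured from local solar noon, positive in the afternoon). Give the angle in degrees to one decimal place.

cos θ_z = sin φ sin δ + cos φ cos δ cos H = (-0.5948)(-0.3007) + (0.8039)(0.9537)(0.3971) = 0.4833.
θ_z = arccos(0.4833) = 61.10°.

61.1°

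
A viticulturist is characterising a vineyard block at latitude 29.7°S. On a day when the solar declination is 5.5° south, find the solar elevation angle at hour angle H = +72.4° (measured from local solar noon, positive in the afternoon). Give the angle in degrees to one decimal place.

18.0°

With φ = -29.7°, δ = -5.5°, H = 72.40°: sin φ sin δ = 0.0475, cos φ cos δ cos H = 0.2614, so cos θ_z = 0.3089.
θ_z = arccos(0.3089) = 72.01°, so the elevation is 90° − 72.01° = 17.99°.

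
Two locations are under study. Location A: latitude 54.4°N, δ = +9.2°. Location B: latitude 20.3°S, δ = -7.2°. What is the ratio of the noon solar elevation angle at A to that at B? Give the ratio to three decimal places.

A: 90° − |54.4 − (9.2)| = 44.80°.
B: 90° − |-20.3 − (-7.2)| = 76.90°.
Ratio A/B = 44.8000 / 76.9000 = 0.5826.

0.583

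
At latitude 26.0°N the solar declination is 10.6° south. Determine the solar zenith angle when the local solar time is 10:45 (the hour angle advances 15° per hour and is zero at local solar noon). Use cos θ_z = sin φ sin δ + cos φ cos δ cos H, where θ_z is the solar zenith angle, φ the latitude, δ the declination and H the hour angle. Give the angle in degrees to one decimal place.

Hour angle H = 15° × (10.75 − 12) = -18.75°.
With φ = 26.0°, δ = -10.6°, H = -18.75°: sin φ sin δ = -0.0806, cos φ cos δ cos H = 0.8366, so cos θ_z = 0.7560.
θ_z = arccos(0.7560) = 40.89°.

40.9°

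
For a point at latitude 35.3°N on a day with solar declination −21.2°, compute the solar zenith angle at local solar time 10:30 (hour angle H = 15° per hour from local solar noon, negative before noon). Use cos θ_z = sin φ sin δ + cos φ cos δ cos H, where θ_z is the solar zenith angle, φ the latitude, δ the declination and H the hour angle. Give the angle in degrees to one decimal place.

Hour angle H = 15° × (10.5 − 12) = -22.50°.
cos θ_z = sin(35.3°) sin(-21.2°) + cos(35.3°) cos(-21.2°) cos(-22.50°) = -0.2090 + 0.7030 = 0.4940.
θ_z = arccos(0.4940) = 60.40°.

60.4°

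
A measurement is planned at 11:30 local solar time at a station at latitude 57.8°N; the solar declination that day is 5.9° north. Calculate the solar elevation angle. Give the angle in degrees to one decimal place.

Hour angle H = 15° × (11.5 − 12) = -7.50°.
cos θ_z = sin φ sin δ + cos φ cos δ cos H = (0.8462)(0.1028) + (0.5329)(0.9947)(0.9914) = 0.6125.
θ_z = arccos(0.6125) = 52.23°, so the elevation is 90° − 52.23° = 37.77°.

37.8°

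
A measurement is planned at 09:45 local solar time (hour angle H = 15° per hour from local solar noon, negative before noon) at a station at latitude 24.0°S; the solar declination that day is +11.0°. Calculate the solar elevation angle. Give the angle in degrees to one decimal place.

Hour angle H = 15° × (9.75 − 12) = -33.75°.
cos θ_z = sin(-24.0°) sin(11.0°) + cos(-24.0°) cos(11.0°) cos(-33.75°) = -0.0776 + 0.7456 = 0.6680.
θ_z = arccos(0.6680) = 48.09°, so the elevation is 90° − 48.09° = 41.91°.

41.9°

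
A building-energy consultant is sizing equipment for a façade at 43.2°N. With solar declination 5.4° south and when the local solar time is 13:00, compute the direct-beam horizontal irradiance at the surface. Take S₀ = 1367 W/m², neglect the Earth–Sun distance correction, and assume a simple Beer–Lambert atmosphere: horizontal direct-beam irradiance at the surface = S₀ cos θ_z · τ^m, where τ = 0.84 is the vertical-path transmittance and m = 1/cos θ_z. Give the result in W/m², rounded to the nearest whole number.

662 W/m²

Hour angle H = 15° × (13 − 12) = 15.00°.
With φ = 43.2°, δ = -5.4°, H = 15.00°: sin φ sin δ = -0.0644, cos φ cos δ cos H = 0.7010, so cos θ_z = 0.6366.
Air mass m = 1/cos θ_z = 1/0.6366 = 1.571; τ^m = 0.84^1.571 = 0.7604.
Surface direct beam = 1367 × 0.6366 × 0.7604 = 661.72 W/m².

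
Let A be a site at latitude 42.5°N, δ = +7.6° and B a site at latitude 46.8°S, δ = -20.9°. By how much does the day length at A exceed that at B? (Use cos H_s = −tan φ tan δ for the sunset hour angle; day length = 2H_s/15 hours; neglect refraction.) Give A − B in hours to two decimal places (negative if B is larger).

A: H_s = arccos(−tan 42.5° · tan 7.6°) = 97.02°, so 2H_s/15 = 12.9360 h.
B: H_s = arccos(−tan -46.8° · tan -20.9°) = 113.99°, so 2H_s/15 = 15.1987 h.
A − B = 12.9360 − 15.1987 = -2.2627 h.

-2.26 h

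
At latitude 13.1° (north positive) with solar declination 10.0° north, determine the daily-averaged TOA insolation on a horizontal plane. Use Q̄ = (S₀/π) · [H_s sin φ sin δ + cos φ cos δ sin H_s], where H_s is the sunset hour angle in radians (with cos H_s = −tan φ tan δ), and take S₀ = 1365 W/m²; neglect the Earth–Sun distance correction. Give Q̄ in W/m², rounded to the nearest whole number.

The sunset hour angle satisfies cos H_s = −tan φ tan δ = -0.0410, giving H_s = 92.35°. In radians, H_s = 1.6118.
H_s sin φ sin δ = 1.6118 × 0.2267 × 0.1736 = 0.0634.
cos φ cos δ sin H_s = 0.9740 × 0.9848 × 0.9992 = 0.9584.
Q̄ = (1365/π) × (0.0634 + 0.9584) = 434.49 × 1.0218 = 443.96 W/m².

444 W/m²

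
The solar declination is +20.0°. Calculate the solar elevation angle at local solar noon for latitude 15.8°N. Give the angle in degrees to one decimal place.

85.8°

At local solar noon the hour angle is zero, so the elevation is 90° − |φ − δ| = 90° − |15.8° − (20.0°)| = 90° − 4.2° = 85.8°.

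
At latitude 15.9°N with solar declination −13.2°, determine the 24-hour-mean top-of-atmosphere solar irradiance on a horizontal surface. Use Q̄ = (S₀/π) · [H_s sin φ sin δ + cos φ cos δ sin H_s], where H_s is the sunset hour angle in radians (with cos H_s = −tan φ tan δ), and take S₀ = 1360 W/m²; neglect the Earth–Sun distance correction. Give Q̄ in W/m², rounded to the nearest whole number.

The sunset hour angle satisfies cos H_s = −tan φ tan δ = 0.0668, giving H_s = 86.17°. In radians, H_s = 1.5040.
H_s sin φ sin δ = 1.5040 × 0.2740 × -0.2284 = -0.0941.
cos φ cos δ sin H_s = 0.9617 × 0.9736 × 0.9978 = 0.9343.
Q̄ = (1360/π) × (-0.0941 + 0.9343) = 432.90 × 0.8402 = 363.72 W/m².

364 W/m²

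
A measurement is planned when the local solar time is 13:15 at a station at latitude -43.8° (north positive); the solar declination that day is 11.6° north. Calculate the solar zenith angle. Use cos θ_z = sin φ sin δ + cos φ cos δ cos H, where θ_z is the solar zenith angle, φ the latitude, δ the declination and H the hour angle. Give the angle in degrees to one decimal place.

58.0°

Hour angle H = 15° × (13.25 − 12) = 18.75°.
With φ = -43.8°, δ = 11.6°, H = 18.75°: sin φ sin δ = -0.1392, cos φ cos δ cos H = 0.6695, so cos θ_z = 0.5303.
θ_z = arccos(0.5303) = 57.97°.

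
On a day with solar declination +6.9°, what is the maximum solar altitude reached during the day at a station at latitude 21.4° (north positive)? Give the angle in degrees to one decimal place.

75.5°

At local solar noon the hour angle is zero, so the elevation is 90° − |φ − δ| = 90° − |21.4° − (6.9°)| = 90° − 14.5° = 75.5°.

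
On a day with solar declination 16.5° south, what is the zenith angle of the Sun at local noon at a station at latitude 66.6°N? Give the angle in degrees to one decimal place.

At local solar noon the hour angle is zero, so the zenith angle is |φ − δ| = |66.6° − (-16.5°)| = 83.1°.

83.1°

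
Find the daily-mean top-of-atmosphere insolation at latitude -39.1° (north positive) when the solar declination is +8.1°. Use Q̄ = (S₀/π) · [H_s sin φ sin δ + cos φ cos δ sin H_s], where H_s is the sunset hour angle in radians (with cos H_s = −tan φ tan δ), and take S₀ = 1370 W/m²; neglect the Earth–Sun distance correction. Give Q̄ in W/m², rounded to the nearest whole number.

276 W/m²

cos H_s = −tan(-39.1°) · tan(8.1°) = 0.1157, so H_s = arccos(0.1157) = 83.36°. In radians, H_s = 1.4549.
H_s sin φ sin δ = 1.4549 × -0.6307 × 0.1409 = -0.1293.
cos φ cos δ sin H_s = 0.7760 × 0.9900 × 0.9933 = 0.7631.
Q̄ = (1370/π) × (-0.1293 + 0.7631) = 436.08 × 0.6338 = 276.39 W/m².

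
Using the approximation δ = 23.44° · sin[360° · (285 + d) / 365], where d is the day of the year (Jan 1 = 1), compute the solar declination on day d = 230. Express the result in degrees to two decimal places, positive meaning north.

+12.44°

360 × (285 + 230) / 365 = 507.945°; sin(507.945°) = 0.5307.
δ = 23.44 × 0.5307 = 12.440° ≈ +12.44°.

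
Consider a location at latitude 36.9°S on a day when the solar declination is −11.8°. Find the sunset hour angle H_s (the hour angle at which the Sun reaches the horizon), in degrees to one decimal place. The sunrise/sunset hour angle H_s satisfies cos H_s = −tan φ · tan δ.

99.0°

cos H_s = −tan(-36.9°) · tan(-11.8°) = -0.1569, so H_s = arccos(-0.1569) = 99.03°.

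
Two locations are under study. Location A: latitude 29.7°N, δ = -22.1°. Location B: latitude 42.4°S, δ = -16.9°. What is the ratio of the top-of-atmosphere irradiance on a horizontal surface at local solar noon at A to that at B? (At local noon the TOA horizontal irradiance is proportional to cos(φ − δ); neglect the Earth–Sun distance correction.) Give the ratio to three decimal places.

A: cos θ_z = cos(29.7° − (-22.1°)) = 0.6184.
B: cos θ_z = cos(-42.4° − (-16.9°)) = 0.9026.
Ratio A/B = 0.6184 / 0.9026 = 0.6851.

0.685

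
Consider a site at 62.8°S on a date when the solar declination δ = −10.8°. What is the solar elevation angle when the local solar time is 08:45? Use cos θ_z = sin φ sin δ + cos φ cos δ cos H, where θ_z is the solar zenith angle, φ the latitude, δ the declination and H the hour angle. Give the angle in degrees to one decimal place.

Hour angle H = 15° × (8.75 − 12) = -48.75°.
cos θ_z = sin(-62.8°) sin(-10.8°) + cos(-62.8°) cos(-10.8°) cos(-48.75°) = 0.1667 + 0.2960 = 0.4627.
θ_z = arccos(0.4627) = 62.44°, so the elevation is 90° − 62.44° = 27.56°.

27.6°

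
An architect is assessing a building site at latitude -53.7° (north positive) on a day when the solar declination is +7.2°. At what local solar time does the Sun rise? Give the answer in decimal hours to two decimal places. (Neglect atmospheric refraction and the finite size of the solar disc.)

6.66 h

−tan φ tan δ = −(-1.3613)(0.1263) = 0.1719; H_s = arccos(0.1719) = 80.10°.
Sunrise is at 12 − H_s/15 = 12 − 5.340 = 6.660 h local solar time.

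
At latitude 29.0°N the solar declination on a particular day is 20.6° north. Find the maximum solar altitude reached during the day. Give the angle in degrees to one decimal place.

At local solar noon the hour angle is zero, so the elevation is 90° − |φ − δ| = 90° − |29.0° − (20.6°)| = 90° − 8.4° = 81.6°.

81.6°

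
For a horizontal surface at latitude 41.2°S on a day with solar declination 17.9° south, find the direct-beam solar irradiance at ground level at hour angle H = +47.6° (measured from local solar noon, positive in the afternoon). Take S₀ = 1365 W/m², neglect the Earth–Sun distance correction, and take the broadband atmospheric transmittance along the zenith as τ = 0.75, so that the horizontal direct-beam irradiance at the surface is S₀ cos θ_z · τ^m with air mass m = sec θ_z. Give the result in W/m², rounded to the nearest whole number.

cos θ_z = sin(-41.2°) sin(-17.9°) + cos(-41.2°) cos(-17.9°) cos(47.60°) = 0.2025 + 0.4828 = 0.6853.
Air mass m = 1/cos θ_z = 1/0.6853 = 1.459; τ^m = 0.75^1.459 = 0.6572.
Surface direct beam = 1365 × 0.6853 × 0.6572 = 614.77 W/m².

615 W/m²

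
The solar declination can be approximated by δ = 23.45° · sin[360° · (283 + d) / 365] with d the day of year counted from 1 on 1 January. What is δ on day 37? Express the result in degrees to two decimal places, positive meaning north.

-16.40°

360 × (283 + 37) / 365 = 315.616°; sin(315.616°) = -0.6995.
δ = 23.45 × -0.6995 = -16.403° ≈ -16.40°.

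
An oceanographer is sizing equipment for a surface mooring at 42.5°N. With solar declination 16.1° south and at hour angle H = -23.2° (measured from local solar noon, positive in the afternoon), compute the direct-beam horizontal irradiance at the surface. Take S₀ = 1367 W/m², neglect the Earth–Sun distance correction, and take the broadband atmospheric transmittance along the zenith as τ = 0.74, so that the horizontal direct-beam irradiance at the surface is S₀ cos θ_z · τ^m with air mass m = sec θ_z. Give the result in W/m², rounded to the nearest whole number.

331 W/m²

cos θ_z = sin(42.5°) sin(-16.1°) + cos(42.5°) cos(-16.1°) cos(-23.20°) = -0.1874 + 0.6511 = 0.4637.
Air mass m = 1/cos θ_z = 1/0.4637 = 2.157; τ^m = 0.74^2.157 = 0.5223.
Surface direct beam = 1367 × 0.4637 × 0.5223 = 331.07 W/m².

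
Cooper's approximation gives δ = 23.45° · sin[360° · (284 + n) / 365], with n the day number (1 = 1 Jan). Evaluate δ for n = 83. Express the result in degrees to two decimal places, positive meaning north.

+0.81°

360 × (284 + 83) / 365 = 361.973°; sin(361.973°) = 0.0344.
δ = 23.45 × 0.0344 = 0.807° ≈ +0.81°.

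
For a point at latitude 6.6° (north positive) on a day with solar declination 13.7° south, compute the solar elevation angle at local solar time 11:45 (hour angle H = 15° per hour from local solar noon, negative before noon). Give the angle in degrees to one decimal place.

69.4°

Hour angle H = 15° × (11.75 − 12) = -3.75°.
cos θ_z = sin(6.6°) sin(-13.7°) + cos(6.6°) cos(-13.7°) cos(-3.75°) = -0.0272 + 0.9630 = 0.9358.
θ_z = arccos(0.9358) = 20.64°, so the elevation is 90° − 20.64° = 69.36°.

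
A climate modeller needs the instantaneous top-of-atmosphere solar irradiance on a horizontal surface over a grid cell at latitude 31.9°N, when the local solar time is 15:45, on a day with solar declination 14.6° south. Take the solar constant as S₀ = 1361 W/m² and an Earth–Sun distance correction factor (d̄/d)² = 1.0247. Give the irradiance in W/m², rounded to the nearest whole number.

451 W/m²

Hour angle H = 15° × (15.75 − 12) = 56.25°.
With φ = 31.9°, δ = -14.6°, H = 56.25°: sin φ sin δ = -0.1332, cos φ cos δ cos H = 0.4564, so cos θ_z = 0.3232.
Top-of-atmosphere irradiance = S₀ (d̄/d)² cos θ_z = 1361 × 1.0247 × 0.3232 = 450.74 W/m².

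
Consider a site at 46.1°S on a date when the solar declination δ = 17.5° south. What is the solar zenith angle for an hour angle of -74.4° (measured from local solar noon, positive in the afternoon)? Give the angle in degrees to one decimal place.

66.8°

With φ = -46.1°, δ = -17.5°, H = -74.40°: sin φ sin δ = 0.2167, cos φ cos δ cos H = 0.1778, so cos θ_z = 0.3945.
θ_z = arccos(0.3945) = 66.77°.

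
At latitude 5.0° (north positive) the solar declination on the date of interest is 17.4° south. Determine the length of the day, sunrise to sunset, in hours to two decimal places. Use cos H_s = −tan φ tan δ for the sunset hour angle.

11.79 hours

−tan φ tan δ = −(0.0875)(-0.3134) = 0.0274; H_s = arccos(0.0274) = 88.43°.
Day length = 2 H_s / 15° h⁻¹ = 176.86° / 15 = 11.791 h.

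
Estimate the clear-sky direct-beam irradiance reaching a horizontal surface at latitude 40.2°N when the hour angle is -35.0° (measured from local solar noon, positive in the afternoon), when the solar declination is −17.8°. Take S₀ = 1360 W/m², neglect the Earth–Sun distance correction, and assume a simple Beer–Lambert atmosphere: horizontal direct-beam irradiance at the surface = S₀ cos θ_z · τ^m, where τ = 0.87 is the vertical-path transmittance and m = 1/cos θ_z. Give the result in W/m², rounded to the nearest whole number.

cos θ_z = sin φ sin δ + cos φ cos δ cos H = (0.6455)(-0.3057) + (0.7638)(0.9521)(0.8192) = 0.3984.
Air mass m = 1/cos θ_z = 1/0.3984 = 2.510; τ^m = 0.87^2.510 = 0.7050.
Surface direct beam = 1360 × 0.3984 × 0.7050 = 381.99 W/m².

382 W/m²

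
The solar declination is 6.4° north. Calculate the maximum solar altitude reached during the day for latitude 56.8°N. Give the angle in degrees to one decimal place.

39.6°

At local solar noon the hour angle is zero, so the elevation is 90° − |φ − δ| = 90° − |56.8° − (6.4°)| = 90° − 50.4° = 39.6°.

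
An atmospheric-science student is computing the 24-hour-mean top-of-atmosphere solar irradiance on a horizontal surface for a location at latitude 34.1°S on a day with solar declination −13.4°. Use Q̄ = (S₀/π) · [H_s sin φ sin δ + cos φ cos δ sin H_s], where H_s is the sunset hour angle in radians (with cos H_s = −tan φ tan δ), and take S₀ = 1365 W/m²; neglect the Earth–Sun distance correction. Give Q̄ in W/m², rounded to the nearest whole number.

443 W/m²

−tan φ tan δ = −(-0.6771)(-0.2382) = -0.1613; H_s = arccos(-0.1613) = 99.28°. In radians, H_s = 1.7328.
H_s sin φ sin δ = 1.7328 × -0.5606 × -0.2317 = 0.2251.
cos φ cos δ sin H_s = 0.8281 × 0.9728 × 0.9869 = 0.7950.
Q̄ = (1365/π) × (0.2251 + 0.7950) = 434.49 × 1.0201 = 443.22 W/m².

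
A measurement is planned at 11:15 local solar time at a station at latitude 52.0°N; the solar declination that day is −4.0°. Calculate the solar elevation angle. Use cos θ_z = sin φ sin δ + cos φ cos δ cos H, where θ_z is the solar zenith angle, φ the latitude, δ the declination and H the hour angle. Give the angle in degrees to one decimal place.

33.2°

Hour angle H = 15° × (11.25 − 12) = -11.25°.
cos θ_z = sin φ sin δ + cos φ cos δ cos H = (0.7880)(-0.0698) + (0.6157)(0.9976)(0.9808) = 0.5474.
θ_z = arccos(0.5474) = 56.81°, so the elevation is 90° − 56.81° = 33.19°.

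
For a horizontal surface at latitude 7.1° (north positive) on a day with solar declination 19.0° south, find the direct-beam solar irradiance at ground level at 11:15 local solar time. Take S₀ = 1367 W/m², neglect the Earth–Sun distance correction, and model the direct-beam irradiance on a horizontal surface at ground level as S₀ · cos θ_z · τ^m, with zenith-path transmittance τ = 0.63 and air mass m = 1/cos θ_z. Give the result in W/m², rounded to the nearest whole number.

Hour angle H = 15° × (11.25 − 12) = -11.25°.
With φ = 7.1°, δ = -19.0°, H = -11.25°: sin φ sin δ = -0.0402, cos φ cos δ cos H = 0.9202, so cos θ_z = 0.8800.
Air mass m = 1/cos θ_z = 1/0.8800 = 1.136; τ^m = 0.63^1.136 = 0.5916.
Surface direct beam = 1367 × 0.8800 × 0.5916 = 711.67 W/m².

712 W/m²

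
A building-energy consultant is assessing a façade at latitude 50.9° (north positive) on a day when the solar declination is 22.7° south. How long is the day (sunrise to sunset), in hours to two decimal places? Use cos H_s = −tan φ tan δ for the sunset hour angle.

7.87 hours

The sunset hour angle satisfies cos H_s = −tan φ tan δ = 0.5147, giving H_s = 59.02°.
Day length = 2 H_s / 15° h⁻¹ = 118.04° / 15 = 7.869 h.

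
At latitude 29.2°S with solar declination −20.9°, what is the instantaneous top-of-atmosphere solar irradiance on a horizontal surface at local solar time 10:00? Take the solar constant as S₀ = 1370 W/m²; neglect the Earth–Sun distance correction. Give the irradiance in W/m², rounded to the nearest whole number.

1206 W/m²

Hour angle H = 15° × (10 − 12) = -30.00°.
cos θ_z = sin(-29.2°) sin(-20.9°) + cos(-29.2°) cos(-20.9°) cos(-30.00°) = 0.1740 + 0.7062 = 0.8802.
Top-of-atmosphere irradiance = S₀ cos θ_z = 1370 × 0.8802 = 1205.87 W/m².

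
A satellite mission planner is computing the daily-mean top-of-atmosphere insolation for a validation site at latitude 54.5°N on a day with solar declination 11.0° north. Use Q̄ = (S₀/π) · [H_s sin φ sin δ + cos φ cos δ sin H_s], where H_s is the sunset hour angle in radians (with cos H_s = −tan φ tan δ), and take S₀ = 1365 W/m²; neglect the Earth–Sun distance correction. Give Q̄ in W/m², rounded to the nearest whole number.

−tan φ tan δ = −(1.4019)(0.1944) = -0.2725; H_s = arccos(-0.2725) = 105.81°. In radians, H_s = 1.8467.
H_s sin φ sin δ = 1.8467 × 0.8141 × 0.1908 = 0.2868.
cos φ cos δ sin H_s = 0.5807 × 0.9816 × 0.9622 = 0.5485.
Q̄ = (1365/π) × (0.2868 + 0.5485) = 434.49 × 0.8353 = 362.93 W/m².

363 W/m²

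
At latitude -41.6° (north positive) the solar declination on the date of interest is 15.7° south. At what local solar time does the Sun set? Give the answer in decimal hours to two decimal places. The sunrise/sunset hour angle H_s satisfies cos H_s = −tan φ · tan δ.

18.96 h

cos H_s = −tan(-41.6°) · tan(-15.7°) = -0.2496, so H_s = arccos(-0.2496) = 104.45°.
Sunset is at 12 + H_s/15 = 12 + 6.963 = 18.963 h local solar time.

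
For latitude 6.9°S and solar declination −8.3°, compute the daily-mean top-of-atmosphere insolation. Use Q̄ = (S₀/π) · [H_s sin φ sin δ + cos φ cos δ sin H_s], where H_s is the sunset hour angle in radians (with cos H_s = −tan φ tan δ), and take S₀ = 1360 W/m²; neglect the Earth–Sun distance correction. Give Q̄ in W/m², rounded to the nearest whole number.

−tan φ tan δ = −(-0.1210)(-0.1459) = -0.0177; H_s = arccos(-0.0177) = 91.01°. In radians, H_s = 1.5884.
H_s sin φ sin δ = 1.5884 × -0.1201 × -0.1444 = 0.0275.
cos φ cos δ sin H_s = 0.9928 × 0.9895 × 0.9998 = 0.9822.
Q̄ = (1360/π) × (0.0275 + 0.9822) = 432.90 × 1.0097 = 437.10 W/m².

437 W/m²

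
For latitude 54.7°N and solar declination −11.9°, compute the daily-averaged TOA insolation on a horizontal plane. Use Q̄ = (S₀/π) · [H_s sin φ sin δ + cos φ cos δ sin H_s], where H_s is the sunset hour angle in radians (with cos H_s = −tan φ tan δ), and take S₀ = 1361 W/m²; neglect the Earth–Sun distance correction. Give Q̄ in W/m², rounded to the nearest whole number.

141 W/m²

The sunset hour angle satisfies cos H_s = −tan φ tan δ = 0.2976, giving H_s = 72.69°. In radians, H_s = 1.2687.
H_s sin φ sin δ = 1.2687 × 0.8161 × -0.2062 = -0.2135.
cos φ cos δ sin H_s = 0.5779 × 0.9785 × 0.9547 = 0.5399.
Q̄ = (1361/π) × (-0.2135 + 0.5399) = 433.22 × 0.3264 = 141.40 W/m².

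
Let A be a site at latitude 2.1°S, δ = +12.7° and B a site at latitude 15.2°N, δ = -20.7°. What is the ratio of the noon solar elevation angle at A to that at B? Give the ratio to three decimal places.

A: 90° − |-2.1 − (12.7)| = 75.20°.
B: 90° − |15.2 − (-20.7)| = 54.10°.
Ratio A/B = 75.2000 / 54.1000 = 1.3900.

1.390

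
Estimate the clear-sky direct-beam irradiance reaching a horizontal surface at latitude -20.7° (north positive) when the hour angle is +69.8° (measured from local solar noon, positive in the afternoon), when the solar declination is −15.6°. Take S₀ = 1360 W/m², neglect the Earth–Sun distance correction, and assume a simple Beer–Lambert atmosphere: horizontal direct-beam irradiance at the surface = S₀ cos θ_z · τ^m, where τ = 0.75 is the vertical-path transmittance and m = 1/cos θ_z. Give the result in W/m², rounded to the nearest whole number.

272 W/m²

With φ = -20.7°, δ = -15.6°, H = 69.80°: sin φ sin δ = 0.0951, cos φ cos δ cos H = 0.3111, so cos θ_z = 0.4062.
Air mass m = 1/cos θ_z = 1/0.4062 = 2.462; τ^m = 0.75^2.462 = 0.4925.
Surface direct beam = 1360 × 0.4062 × 0.4925 = 272.07 W/m².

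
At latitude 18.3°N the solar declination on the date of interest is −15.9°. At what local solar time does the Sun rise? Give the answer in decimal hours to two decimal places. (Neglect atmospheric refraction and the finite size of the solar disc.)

cos H_s = −tan(18.3°) · tan(-15.9°) = 0.0942, so H_s = arccos(0.0942) = 84.59°.
Sunrise is at 12 − H_s/15 = 12 − 5.639 = 6.361 h local solar time.

6.36 h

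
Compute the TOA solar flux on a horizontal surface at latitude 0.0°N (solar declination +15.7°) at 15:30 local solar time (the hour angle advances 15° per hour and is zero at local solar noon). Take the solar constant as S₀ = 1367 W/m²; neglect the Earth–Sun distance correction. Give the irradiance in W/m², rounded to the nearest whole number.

801 W/m²

Hour angle H = 15° × (15.5 − 12) = 52.50°.
cos θ_z = sin φ sin δ + cos φ cos δ cos H = (0.0000)(0.2706) + (1.0000)(0.9627)(0.6088) = 0.5861.
Top-of-atmosphere irradiance = S₀ cos θ_z = 1367 × 0.5861 = 801.20 W/m².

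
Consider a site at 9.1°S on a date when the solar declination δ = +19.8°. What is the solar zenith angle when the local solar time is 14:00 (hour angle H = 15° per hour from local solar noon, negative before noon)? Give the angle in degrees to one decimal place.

41.3°

Hour angle H = 15° × (14 − 12) = 30.00°.
cos θ_z = sin(-9.1°) sin(19.8°) + cos(-9.1°) cos(19.8°) cos(30.00°) = -0.0536 + 0.8046 = 0.7510.
θ_z = arccos(0.7510) = 41.32°.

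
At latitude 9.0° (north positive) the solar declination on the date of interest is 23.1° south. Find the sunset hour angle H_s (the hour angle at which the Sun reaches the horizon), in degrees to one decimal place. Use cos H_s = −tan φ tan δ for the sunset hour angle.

86.1°

The sunset hour angle satisfies cos H_s = −tan φ tan δ = 0.0676, giving H_s = 86.12°.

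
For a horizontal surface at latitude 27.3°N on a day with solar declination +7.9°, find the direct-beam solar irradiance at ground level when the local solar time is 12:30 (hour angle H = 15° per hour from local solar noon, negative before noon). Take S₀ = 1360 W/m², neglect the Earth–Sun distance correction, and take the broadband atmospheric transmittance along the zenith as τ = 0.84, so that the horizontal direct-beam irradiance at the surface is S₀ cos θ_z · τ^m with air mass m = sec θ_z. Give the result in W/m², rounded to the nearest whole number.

1056 W/m²

Hour angle H = 15° × (12.5 − 12) = 7.50°.
cos θ_z = sin φ sin δ + cos φ cos δ cos H = (0.4586)(0.1374) + (0.8886)(0.9905)(0.9914) = 0.9356.
Air mass m = 1/cos θ_z = 1/0.9356 = 1.069; τ^m = 0.84^1.069 = 0.8300.
Surface direct beam = 1360 × 0.9356 × 0.8300 = 1056.11 W/m².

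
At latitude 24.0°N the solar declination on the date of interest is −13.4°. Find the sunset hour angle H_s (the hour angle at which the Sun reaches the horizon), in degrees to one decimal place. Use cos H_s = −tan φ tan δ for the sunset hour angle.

83.9°

cos H_s = −tan(24.0°) · tan(-13.4°) = 0.1061, so H_s = arccos(0.1061) = 83.91°.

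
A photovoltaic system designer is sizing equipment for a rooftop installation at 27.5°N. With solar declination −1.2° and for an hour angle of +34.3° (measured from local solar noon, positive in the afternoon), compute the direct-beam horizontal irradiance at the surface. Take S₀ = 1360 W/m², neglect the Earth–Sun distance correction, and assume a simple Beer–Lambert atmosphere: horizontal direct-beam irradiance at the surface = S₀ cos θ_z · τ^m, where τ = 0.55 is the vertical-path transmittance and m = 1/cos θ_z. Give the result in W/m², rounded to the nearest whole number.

With φ = 27.5°, δ = -1.2°, H = 34.30°: sin φ sin δ = -0.0097, cos φ cos δ cos H = 0.7326, so cos θ_z = 0.7229.
Air mass m = 1/cos θ_z = 1/0.7229 = 1.383; τ^m = 0.55^1.383 = 0.4374.
Surface direct beam = 1360 × 0.7229 × 0.4374 = 430.03 W/m².

430 W/m²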